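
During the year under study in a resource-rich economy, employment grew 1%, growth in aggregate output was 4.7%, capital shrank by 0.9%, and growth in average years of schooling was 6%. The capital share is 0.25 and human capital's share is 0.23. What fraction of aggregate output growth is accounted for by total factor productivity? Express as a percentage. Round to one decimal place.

Labor's share = 1 − 0.25 − 0.23 = 0.52.
Capital: 0.25 × (-0.9) = -0.225 pp.
Average years of schooling: 0.23 × 6 = 1.38 pp.
Employment: 0.52 × 1 = 0.52 pp.
TFP growth = 4.7 − 1.675 = 3.025%.
TFP share of growth = 3.025 / 4.7 × 100 = 64.362%.

64.4%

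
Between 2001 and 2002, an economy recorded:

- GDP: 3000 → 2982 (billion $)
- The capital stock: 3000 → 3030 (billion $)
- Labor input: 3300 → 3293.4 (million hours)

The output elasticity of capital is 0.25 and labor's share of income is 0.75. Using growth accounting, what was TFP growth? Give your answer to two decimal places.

GDP growth = (2982 − 3000) / 3000 = -0.6%.
The capital stock growth = (3030 − 3000) / 3000 = 1%.
Labor input growth = (3293.4 − 3300) / 3300 = -0.2%.
Labor's share = 1 − 0.25 = 0.75.
The capital stock: 0.25 × 1 = 0.25 pp.
Labor input: 0.75 × (-0.2) = -0.15 pp.
TFP growth = -0.6 − 0.1 = -0.7%.

-0.70%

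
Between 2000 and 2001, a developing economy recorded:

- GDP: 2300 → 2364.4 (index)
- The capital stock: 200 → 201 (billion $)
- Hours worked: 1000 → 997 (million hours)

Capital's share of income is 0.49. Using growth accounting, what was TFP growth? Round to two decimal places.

GDP growth = (2364.4 − 2300) / 2300 = 2.8%.
The capital stock growth = (201 − 200) / 200 = 0.5%.
Hours worked growth = (997 − 1000) / 1000 = -0.3%.
Labor's share = 1 − 0.49 = 0.51.
The capital stock: 0.49 × 0.5 = 0.245 pp.
Hours worked: 0.51 × (-0.3) = -0.153 pp.
TFP growth = 2.8 − 0.092 = 2.708%.

TFP growth was 2.71%.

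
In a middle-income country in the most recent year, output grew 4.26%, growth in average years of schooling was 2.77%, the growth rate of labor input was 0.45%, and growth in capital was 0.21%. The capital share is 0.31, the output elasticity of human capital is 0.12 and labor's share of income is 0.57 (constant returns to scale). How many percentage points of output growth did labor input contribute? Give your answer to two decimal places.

Labor's share = 1 − 0.31 − 0.12 = 0.57.
Contribution = share × growth = 0.57 × 0.45 = 0.2565 pp.

0.26 pp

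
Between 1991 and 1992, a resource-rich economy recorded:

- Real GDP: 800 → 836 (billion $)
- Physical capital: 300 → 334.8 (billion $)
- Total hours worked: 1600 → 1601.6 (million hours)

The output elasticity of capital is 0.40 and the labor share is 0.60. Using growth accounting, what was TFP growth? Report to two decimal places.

Real GDP growth = (836 − 800) / 800 = 4.5%.
Physical capital growth = (334.8 − 300) / 300 = 11.6%.
Total hours worked growth = (1601.6 − 1600) / 1600 = 0.1%.
Labor's share = 1 − 0.4 = 0.6.
Physical capital: 0.4 × 11.6 = 4.64 pp.
Total hours worked: 0.6 × 0.1 = 0.06 pp.
TFP growth = 4.5 − 4.7 = -0.2%.

-0.20%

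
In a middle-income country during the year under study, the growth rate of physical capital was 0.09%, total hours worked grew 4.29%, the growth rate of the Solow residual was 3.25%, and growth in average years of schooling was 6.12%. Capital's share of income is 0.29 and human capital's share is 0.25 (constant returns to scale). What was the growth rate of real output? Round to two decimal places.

Labor's share = 1 − 0.29 − 0.25 = 0.46.
Physical capital: 0.29 × 0.09 = 0.0261 pp.
Average years of schooling: 0.25 × 6.12 = 1.53 pp.
Total hours worked: 0.46 × 4.29 = 1.9734 pp.
Output growth = 3.25 + 3.5295 = 6.7795%.

6.78%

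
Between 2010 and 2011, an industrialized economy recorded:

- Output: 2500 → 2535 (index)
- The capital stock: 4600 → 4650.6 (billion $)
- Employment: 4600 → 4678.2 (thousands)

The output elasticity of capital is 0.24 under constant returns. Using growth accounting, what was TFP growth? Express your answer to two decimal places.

-0.16%

Output growth = (2535 − 2500) / 2500 = 1.4%.
The capital stock growth = (4650.6 − 4600) / 4600 = 1.1%.
Employment growth = (4678.2 − 4600) / 4600 = 1.7%.
Labor's share = 1 − 0.24 = 0.76.
The capital stock: 0.24 × 1.1 = 0.264 pp.
Employment: 0.76 × 1.7 = 1.292 pp.
TFP growth = 1.4 − 1.556 = -0.156%.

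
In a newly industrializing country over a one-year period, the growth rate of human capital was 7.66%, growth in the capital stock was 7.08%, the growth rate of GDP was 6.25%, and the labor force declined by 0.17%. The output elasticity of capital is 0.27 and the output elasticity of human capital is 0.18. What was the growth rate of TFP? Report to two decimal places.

Labor's share = 1 − 0.27 − 0.18 = 0.55.
The capital stock: 0.27 × 7.08 = 1.9116 pp.
Human capital: 0.18 × 7.66 = 1.3788 pp.
The labor force: 0.55 × (-0.17) = -0.0935 pp.
TFP growth = 6.25 − 3.1969 = 3.0531%.

TFP growth was 3.05%.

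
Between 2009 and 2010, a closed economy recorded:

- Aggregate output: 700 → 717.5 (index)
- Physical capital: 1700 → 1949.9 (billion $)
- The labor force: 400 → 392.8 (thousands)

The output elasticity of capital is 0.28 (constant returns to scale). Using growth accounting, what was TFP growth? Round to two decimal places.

-0.32%

Aggregate output growth = (717.5 − 700) / 700 = 2.5%.
Physical capital growth = (1949.9 − 1700) / 1700 = 14.7%.
The labor force growth = (392.8 − 400) / 400 = -1.8%.
Labor's share = 1 − 0.28 = 0.72.
Physical capital: 0.28 × 14.7 = 4.116 pp.
The labor force: 0.72 × (-1.8) = -1.296 pp.
TFP growth = 2.5 − 2.82 = -0.32%.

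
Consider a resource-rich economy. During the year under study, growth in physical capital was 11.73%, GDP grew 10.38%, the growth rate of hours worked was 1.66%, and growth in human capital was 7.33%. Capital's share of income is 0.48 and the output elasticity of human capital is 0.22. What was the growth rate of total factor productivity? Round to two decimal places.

2.64%

Labor's share = 1 − 0.48 − 0.22 = 0.3.
Physical capital: 0.48 × 11.73 = 5.6304 pp.
Human capital: 0.22 × 7.33 = 1.6126 pp.
Hours worked: 0.3 × 1.66 = 0.498 pp.
TFP growth = 10.38 − 7.741 = 2.639%.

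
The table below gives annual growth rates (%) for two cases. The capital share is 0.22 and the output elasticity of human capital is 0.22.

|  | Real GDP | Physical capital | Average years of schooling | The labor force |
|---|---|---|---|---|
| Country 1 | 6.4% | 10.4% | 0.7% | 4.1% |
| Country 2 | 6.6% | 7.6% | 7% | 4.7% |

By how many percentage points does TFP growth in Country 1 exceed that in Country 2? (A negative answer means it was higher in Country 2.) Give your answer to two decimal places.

Labor's share = 1 − 0.22 − 0.22 = 0.56.
Country 1: TFP = 6.4 − 2.288 − 0.154 − 2.296 = 1.662%.
Country 2: TFP = 6.6 − 1.672 − 1.54 − 2.632 = 0.756%.
Difference = 1.662 − (0.756) = 0.906 pp.

0.91 percentage points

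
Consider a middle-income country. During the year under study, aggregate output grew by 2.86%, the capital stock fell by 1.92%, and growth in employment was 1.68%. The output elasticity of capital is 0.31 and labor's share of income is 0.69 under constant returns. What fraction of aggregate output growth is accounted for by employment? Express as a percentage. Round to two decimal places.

Labor's share = 1 − 0.31 = 0.69.
Employment contributed 0.69 × 1.68 = 1.1592 pp.
Share of growth = 1.1592 / 2.86 × 100 = 40.5315%.

Employment accounted for 40.53% of growth.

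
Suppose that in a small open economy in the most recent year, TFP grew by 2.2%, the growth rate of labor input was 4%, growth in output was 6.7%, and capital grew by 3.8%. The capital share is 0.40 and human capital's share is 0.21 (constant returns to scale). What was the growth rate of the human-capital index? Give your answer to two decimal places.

6.76%

Labor's share = 1 − 0.4 − 0.21 = 0.39.
gY = gA + 0.4×3.8 + 0.39×4 + 0.21×g.
0.21×g = 6.7 − 2.2 − 3.08 = 1.42.
g = 1.42 / 0.21 = 6.7619%.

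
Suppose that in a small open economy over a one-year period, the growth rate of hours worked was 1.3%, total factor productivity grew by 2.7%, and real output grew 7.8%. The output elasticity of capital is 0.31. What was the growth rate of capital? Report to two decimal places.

13.56%

Labor's share = 1 − 0.31 = 0.69.
gY = gA + 0.69×1.3 + 0.31×g.
0.31×g = 7.8 − 2.7 − 0.897 = 4.203.
g = 4.203 / 0.31 = 13.5581%.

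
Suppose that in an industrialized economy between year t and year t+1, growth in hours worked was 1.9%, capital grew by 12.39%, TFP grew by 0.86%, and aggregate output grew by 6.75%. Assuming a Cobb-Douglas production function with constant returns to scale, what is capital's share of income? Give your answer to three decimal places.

α = 0.380

gY = gA + α·gK + (1−α)·gL, so gY − gA − gL = α(gK − gL).
6.75 − 0.86 − 1.9 = α × (12.39 − 1.9).
3.99 = 10.49 α, so α = 0.38036.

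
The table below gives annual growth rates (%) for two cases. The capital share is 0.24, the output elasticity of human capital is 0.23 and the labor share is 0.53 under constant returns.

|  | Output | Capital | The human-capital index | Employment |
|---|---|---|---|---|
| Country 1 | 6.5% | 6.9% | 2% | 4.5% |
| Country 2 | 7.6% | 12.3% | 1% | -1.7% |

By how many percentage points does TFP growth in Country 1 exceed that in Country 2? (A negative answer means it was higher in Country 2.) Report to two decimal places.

-3.32 percentage points

Labor's share = 1 − 0.24 − 0.23 = 0.53.
Country 1: TFP = 6.5 − 1.656 − 0.46 − 2.385 = 1.999%.
Country 2: TFP = 7.6 − 2.952 − 0.23 + 0.901 = 5.319%.
Difference = 1.999 − (5.319) = -3.32 pp.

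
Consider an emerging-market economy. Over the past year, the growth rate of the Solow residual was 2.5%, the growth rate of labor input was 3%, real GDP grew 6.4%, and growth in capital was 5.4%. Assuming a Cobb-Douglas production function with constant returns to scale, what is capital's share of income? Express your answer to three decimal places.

gY = gA + α·gK + (1−α)·gL, so gY − gA − gL = α(gK − gL).
6.4 − 2.5 − 3 = α × (5.4 − 3).
0.9 = 2.4 α, so α = 0.375.

α = 0.375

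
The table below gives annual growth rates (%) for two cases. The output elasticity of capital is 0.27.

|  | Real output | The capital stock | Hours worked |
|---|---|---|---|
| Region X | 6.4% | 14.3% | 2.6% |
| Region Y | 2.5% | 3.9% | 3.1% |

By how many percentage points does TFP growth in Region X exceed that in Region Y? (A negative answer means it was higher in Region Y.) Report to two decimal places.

Labor's share = 1 − 0.27 = 0.73.
Region X: TFP = 6.4 − 3.861 − 1.898 = 0.641%.
Region Y: TFP = 2.5 − 1.053 − 2.263 = -0.816%.
Difference = 0.641 − (-0.816) = 1.457 pp.

1.46 percentage points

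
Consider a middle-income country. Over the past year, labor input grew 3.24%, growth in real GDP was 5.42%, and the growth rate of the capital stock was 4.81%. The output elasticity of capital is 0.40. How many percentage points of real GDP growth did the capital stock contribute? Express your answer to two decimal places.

Contribution = share × growth = 0.4 × 4.81 = 1.924 pp.

1.92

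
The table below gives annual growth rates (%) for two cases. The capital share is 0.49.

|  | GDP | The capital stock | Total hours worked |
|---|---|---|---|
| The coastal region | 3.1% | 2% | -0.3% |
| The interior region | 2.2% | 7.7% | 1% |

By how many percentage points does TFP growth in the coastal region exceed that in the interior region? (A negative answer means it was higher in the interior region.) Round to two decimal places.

4.36 percentage points

Labor's share = 1 − 0.49 = 0.51.
The coastal region: TFP = 3.1 − 0.98 + 0.153 = 2.273%.
The interior region: TFP = 2.2 − 3.773 − 0.51 = -2.083%.
Difference = 2.273 − (-2.083) = 4.356 pp.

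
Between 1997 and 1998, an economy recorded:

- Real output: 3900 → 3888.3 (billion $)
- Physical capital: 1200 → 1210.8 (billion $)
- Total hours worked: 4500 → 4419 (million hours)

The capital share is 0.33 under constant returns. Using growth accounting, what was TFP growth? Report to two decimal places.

Real output growth = (3888.3 − 3900) / 3900 = -0.3%.
Physical capital growth = (1210.8 − 1200) / 1200 = 0.9%.
Total hours worked growth = (4419 − 4500) / 4500 = -1.8%.
Labor's share = 1 − 0.33 = 0.67.
Physical capital: 0.33 × 0.9 = 0.297 pp.
Total hours worked: 0.67 × (-1.8) = -1.206 pp.
TFP growth = -0.3 + 0.909 = 0.609%.

TFP grew 0.61%.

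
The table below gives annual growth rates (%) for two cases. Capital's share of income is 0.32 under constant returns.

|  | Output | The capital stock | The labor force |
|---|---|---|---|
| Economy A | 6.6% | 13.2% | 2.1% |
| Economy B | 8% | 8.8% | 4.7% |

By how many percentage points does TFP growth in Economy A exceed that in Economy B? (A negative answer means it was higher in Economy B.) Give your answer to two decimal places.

Labor's share = 1 − 0.32 = 0.68.
Economy A: TFP = 6.6 − 4.224 − 1.428 = 0.948%.
Economy B: TFP = 8 − 2.816 − 3.196 = 1.988%.
Difference = 0.948 − (1.988) = -1.04 pp.

-1.04 percentage points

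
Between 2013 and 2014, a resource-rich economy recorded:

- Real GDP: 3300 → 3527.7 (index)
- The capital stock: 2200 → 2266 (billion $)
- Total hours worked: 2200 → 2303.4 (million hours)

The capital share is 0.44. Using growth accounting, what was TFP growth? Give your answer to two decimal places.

TFP grew 2.95%.

Real GDP growth = (3527.7 − 3300) / 3300 = 6.9%.
The capital stock growth = (2266 − 2200) / 2200 = 3%.
Total hours worked growth = (2303.4 − 2200) / 2200 = 4.7%.
Labor's share = 1 − 0.44 = 0.56.
The capital stock: 0.44 × 3 = 1.32 pp.
Total hours worked: 0.56 × 4.7 = 2.632 pp.
TFP growth = 6.9 − 3.952 = 2.948%.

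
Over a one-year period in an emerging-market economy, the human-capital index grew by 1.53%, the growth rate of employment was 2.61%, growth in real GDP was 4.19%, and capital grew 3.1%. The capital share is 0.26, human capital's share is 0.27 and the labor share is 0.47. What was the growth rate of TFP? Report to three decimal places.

Labor's share = 1 − 0.26 − 0.27 = 0.47.
Capital: 0.26 × 3.1 = 0.806 pp.
The human-capital index: 0.27 × 1.53 = 0.4131 pp.
Employment: 0.47 × 2.61 = 1.2267 pp.
TFP growth = 4.19 − 2.4458 = 1.7442%.

TFP growth was 1.744%.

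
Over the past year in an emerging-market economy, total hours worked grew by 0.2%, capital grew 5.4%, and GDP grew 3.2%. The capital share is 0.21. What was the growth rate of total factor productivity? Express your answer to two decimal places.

1.91%

Labor's share = 1 − 0.21 = 0.79.
Capital: 0.21 × 5.4 = 1.134 pp.
Total hours worked: 0.79 × 0.2 = 0.158 pp.
TFP growth = 3.2 − 1.292 = 1.908%.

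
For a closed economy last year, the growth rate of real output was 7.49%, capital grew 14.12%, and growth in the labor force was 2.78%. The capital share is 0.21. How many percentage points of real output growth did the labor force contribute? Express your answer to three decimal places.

2.196

Labor's share = 1 − 0.21 = 0.79.
Contribution = share × growth = 0.79 × 2.78 = 2.1962 pp.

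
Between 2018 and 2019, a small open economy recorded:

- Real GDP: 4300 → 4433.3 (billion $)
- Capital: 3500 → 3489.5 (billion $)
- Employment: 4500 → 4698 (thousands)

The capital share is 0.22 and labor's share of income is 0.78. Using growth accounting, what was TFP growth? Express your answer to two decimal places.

Real GDP growth = (4433.3 − 4300) / 4300 = 3.1%.
Capital growth = (3489.5 − 3500) / 3500 = -0.3%.
Employment growth = (4698 − 4500) / 4500 = 4.4%.
Labor's share = 1 − 0.22 = 0.78.
Capital: 0.22 × (-0.3) = -0.066 pp.
Employment: 0.78 × 4.4 = 3.432 pp.
TFP growth = 3.1 − 3.366 = -0.266%.

-0.27%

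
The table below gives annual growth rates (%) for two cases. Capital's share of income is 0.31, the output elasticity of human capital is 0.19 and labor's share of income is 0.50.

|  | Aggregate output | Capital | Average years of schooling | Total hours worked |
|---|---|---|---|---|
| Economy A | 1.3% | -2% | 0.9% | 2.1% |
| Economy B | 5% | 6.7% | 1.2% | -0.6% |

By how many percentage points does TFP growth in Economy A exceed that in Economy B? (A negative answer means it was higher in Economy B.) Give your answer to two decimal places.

-2.30 percentage points

Labor's share = 1 − 0.31 − 0.19 = 0.5.
Economy A: TFP = 1.3 + 0.62 − 0.171 − 1.05 = 0.699%.
Economy B: TFP = 5 − 2.077 − 0.228 + 0.3 = 2.995%.
Difference = 0.699 − (2.995) = -2.296 pp.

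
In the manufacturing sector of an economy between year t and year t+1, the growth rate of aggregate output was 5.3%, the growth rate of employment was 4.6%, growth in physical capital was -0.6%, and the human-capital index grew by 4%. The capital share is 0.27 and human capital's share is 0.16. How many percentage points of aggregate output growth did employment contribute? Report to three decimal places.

2.622 pp

Labor's share = 1 − 0.27 − 0.16 = 0.57.
Contribution = share × growth = 0.57 × 4.6 = 2.622 pp.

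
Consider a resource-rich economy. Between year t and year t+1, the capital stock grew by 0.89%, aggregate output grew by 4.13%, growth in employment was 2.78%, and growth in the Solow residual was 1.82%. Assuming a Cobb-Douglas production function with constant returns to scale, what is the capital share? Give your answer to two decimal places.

0.25

gY = gA + α·gK + (1−α)·gL, so gY − gA − gL = α(gK − gL).
4.13 − 1.82 − 2.78 = α × (0.89 − 2.78).
-0.47 = -1.89 α, so α = 0.2487.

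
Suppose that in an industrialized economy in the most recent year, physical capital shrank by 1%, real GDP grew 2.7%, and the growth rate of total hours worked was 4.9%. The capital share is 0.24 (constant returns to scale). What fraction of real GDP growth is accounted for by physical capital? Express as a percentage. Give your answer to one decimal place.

Physical capital accounted for -8.9% of growth.

Physical capital contributed 0.24 × (-1) = -0.24 pp.
Share of growth = -0.24 / 2.7 × 100 = -8.889%.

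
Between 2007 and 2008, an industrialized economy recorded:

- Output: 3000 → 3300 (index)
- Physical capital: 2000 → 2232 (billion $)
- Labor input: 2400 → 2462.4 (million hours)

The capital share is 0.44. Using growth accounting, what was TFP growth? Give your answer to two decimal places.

Output growth = (3300 − 3000) / 3000 = 10%.
Physical capital growth = (2232 − 2000) / 2000 = 11.6%.
Labor input growth = (2462.4 − 2400) / 2400 = 2.6%.
Labor's share = 1 − 0.44 = 0.56.
Physical capital: 0.44 × 11.6 = 5.104 pp.
Labor input: 0.56 × 2.6 = 1.456 pp.
TFP growth = 10 − 6.56 = 3.44%.

TFP grew 3.44%.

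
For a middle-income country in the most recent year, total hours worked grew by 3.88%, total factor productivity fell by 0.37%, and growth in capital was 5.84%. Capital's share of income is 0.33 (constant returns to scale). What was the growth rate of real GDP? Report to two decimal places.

Labor's share = 1 − 0.33 = 0.67.
Capital: 0.33 × 5.84 = 1.9272 pp.
Total hours worked: 0.67 × 3.88 = 2.5996 pp.
Output growth = -0.37 + 4.5268 = 4.1568%.

4.16%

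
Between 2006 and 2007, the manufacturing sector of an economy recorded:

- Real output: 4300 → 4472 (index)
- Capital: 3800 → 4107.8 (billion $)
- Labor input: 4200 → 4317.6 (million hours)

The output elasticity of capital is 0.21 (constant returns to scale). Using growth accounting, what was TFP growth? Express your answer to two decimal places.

0.09%

Real output growth = (4472 − 4300) / 4300 = 4%.
Capital growth = (4107.8 − 3800) / 3800 = 8.1%.
Labor input growth = (4317.6 − 4200) / 4200 = 2.8%.
Labor's share = 1 − 0.21 = 0.79.
Capital: 0.21 × 8.1 = 1.701 pp.
Labor input: 0.79 × 2.8 = 2.212 pp.
TFP growth = 4 − 3.913 = 0.087%.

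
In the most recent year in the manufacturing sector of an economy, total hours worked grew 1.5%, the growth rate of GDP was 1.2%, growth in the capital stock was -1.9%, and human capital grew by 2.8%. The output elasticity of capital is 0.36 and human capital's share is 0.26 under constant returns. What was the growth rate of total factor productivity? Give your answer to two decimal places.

0.59%

Labor's share = 1 − 0.36 − 0.26 = 0.38.
The capital stock: 0.36 × (-1.9) = -0.684 pp.
Human capital: 0.26 × 2.8 = 0.728 pp.
Total hours worked: 0.38 × 1.5 = 0.57 pp.
TFP growth = 1.2 − 0.614 = 0.586%.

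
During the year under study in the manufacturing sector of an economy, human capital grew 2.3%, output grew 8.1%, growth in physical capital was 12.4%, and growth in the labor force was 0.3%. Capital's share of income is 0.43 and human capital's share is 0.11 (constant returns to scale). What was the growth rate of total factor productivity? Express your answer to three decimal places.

Total factor productivity growth was 2.377%.

Labor's share = 1 − 0.43 − 0.11 = 0.46.
Physical capital: 0.43 × 12.4 = 5.332 pp.
Human capital: 0.11 × 2.3 = 0.253 pp.
The labor force: 0.46 × 0.3 = 0.138 pp.
TFP growth = 8.1 − 5.723 = 2.377%.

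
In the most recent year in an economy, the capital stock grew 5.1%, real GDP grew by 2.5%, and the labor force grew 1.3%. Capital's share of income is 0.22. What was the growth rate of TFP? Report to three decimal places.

Labor's share = 1 − 0.22 = 0.78.
The capital stock: 0.22 × 5.1 = 1.122 pp.
The labor force: 0.78 × 1.3 = 1.014 pp.
TFP growth = 2.5 − 2.136 = 0.364%.

0.364%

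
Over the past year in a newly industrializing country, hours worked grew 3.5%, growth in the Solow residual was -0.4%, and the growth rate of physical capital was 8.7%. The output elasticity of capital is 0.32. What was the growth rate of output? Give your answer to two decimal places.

4.76%

Labor's share = 1 − 0.32 = 0.68.
Physical capital: 0.32 × 8.7 = 2.784 pp.
Hours worked: 0.68 × 3.5 = 2.38 pp.
Output growth = -0.4 + 5.164 = 4.764%.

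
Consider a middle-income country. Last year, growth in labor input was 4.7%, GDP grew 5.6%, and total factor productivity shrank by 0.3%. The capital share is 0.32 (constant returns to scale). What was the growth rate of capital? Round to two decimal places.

Labor's share = 1 − 0.32 = 0.68.
gY = gA + 0.68×4.7 + 0.32×g.
0.32×g = 5.6 + 0.3 − 3.196 = 2.704.
g = 2.704 / 0.32 = 8.45%.

8.45%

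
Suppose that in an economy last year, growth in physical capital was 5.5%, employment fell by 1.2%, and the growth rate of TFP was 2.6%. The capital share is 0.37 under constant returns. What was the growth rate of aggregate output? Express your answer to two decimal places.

Labor's share = 1 − 0.37 = 0.63.
Physical capital: 0.37 × 5.5 = 2.035 pp.
Employment: 0.63 × (-1.2) = -0.756 pp.
Output growth = 2.6 + 1.279 = 3.879%.

3.88%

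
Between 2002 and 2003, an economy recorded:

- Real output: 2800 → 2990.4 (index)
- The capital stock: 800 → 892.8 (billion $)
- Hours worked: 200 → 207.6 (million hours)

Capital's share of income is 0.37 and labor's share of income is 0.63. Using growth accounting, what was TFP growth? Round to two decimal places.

0.11%

Real output growth = (2990.4 − 2800) / 2800 = 6.8%.
The capital stock growth = (892.8 − 800) / 800 = 11.6%.
Hours worked growth = (207.6 − 200) / 200 = 3.8%.
Labor's share = 1 − 0.37 = 0.63.
The capital stock: 0.37 × 11.6 = 4.292 pp.
Hours worked: 0.63 × 3.8 = 2.394 pp.
TFP growth = 6.8 − 6.686 = 0.114%.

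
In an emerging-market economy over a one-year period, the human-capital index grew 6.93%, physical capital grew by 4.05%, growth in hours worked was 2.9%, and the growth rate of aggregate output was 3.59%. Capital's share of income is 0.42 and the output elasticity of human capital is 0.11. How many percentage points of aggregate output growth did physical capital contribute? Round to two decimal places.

Contribution = share × growth = 0.42 × 4.05 = 1.701 pp.

1.70 pp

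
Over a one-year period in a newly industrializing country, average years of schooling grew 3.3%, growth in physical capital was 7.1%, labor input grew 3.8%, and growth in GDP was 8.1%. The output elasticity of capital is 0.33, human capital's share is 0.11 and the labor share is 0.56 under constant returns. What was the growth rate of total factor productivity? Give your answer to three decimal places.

Labor's share = 1 − 0.33 − 0.11 = 0.56.
Physical capital: 0.33 × 7.1 = 2.343 pp.
Average years of schooling: 0.11 × 3.3 = 0.363 pp.
Labor input: 0.56 × 3.8 = 2.128 pp.
TFP growth = 8.1 − 4.834 = 3.266%.

3.266%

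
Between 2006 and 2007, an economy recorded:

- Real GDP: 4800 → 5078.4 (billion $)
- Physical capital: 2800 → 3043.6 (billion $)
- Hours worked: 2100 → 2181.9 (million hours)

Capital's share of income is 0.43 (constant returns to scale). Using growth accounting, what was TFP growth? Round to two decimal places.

-0.16%

Real GDP growth = (5078.4 − 4800) / 4800 = 5.8%.
Physical capital growth = (3043.6 − 2800) / 2800 = 8.7%.
Hours worked growth = (2181.9 − 2100) / 2100 = 3.9%.
Labor's share = 1 − 0.43 = 0.57.
Physical capital: 0.43 × 8.7 = 3.741 pp.
Hours worked: 0.57 × 3.9 = 2.223 pp.
TFP growth = 5.8 − 5.964 = -0.164%.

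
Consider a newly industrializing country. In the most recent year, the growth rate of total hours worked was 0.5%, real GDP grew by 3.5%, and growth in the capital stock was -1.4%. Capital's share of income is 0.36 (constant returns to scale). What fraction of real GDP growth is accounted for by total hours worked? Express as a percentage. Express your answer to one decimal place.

Total hours worked accounted for 9.1% of growth.

Labor's share = 1 − 0.36 = 0.64.
Total hours worked contributed 0.64 × 0.5 = 0.32 pp.
Share of growth = 0.32 / 3.5 × 100 = 9.143%.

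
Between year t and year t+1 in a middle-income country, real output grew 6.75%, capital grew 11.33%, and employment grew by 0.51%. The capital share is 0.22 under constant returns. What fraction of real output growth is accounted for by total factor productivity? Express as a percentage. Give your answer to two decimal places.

Total factor productivity accounted for 57.18% of growth.

Labor's share = 1 − 0.22 = 0.78.
Capital: 0.22 × 11.33 = 2.4926 pp.
Employment: 0.78 × 0.51 = 0.3978 pp.
TFP growth = 6.75 − 2.8904 = 3.8596%.
TFP share of growth = 3.8596 / 6.75 × 100 = 57.1793%.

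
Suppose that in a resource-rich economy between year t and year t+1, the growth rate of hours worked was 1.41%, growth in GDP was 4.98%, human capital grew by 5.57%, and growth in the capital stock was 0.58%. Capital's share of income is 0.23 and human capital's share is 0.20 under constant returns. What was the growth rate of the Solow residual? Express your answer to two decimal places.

2.93%

Labor's share = 1 − 0.23 − 0.2 = 0.57.
The capital stock: 0.23 × 0.58 = 0.1334 pp.
Human capital: 0.2 × 5.57 = 1.114 pp.
Hours worked: 0.57 × 1.41 = 0.8037 pp.
TFP growth = 4.98 − 2.0511 = 2.9289%.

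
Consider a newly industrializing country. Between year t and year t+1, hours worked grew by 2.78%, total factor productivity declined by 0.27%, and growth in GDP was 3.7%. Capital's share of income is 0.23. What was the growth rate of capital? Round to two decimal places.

Labor's share = 1 − 0.23 = 0.77.
gY = gA + 0.77×2.78 + 0.23×g.
0.23×g = 3.7 + 0.27 − 2.1406 = 1.8294.
g = 1.8294 / 0.23 = 7.9539%.

Capital growth was 7.95%.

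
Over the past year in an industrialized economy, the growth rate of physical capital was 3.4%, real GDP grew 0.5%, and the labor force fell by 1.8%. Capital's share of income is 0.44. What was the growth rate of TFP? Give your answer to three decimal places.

Labor's share = 1 − 0.44 = 0.56.
Physical capital: 0.44 × 3.4 = 1.496 pp.
The labor force: 0.56 × (-1.8) = -1.008 pp.
TFP growth = 0.5 − 0.488 = 0.012%.

TFP grew 0.012%.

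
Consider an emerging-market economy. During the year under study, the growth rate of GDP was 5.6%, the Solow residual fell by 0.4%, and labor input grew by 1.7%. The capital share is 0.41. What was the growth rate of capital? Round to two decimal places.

12.19%

Labor's share = 1 − 0.41 = 0.59.
gY = gA + 0.59×1.7 + 0.41×g.
0.41×g = 5.6 + 0.4 − 1.003 = 4.997.
g = 4.997 / 0.41 = 12.1878%.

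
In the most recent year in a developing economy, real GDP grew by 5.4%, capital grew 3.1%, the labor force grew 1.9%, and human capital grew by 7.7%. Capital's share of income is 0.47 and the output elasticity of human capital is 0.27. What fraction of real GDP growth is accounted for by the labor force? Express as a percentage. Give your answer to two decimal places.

Labor's share = 1 − 0.47 − 0.27 = 0.26.
The labor force contributed 0.26 × 1.9 = 0.494 pp.
Share of growth = 0.494 / 5.4 × 100 = 9.1481%.

The labor force accounted for 9.15% of growth.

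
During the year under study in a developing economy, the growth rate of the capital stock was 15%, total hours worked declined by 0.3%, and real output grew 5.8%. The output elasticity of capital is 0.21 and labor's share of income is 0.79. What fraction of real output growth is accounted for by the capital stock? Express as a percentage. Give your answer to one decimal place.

The capital stock contributed 0.21 × 15 = 3.15 pp.
Share of growth = 3.15 / 5.8 × 100 = 54.31%.

The capital stock accounted for 54.3% of growth.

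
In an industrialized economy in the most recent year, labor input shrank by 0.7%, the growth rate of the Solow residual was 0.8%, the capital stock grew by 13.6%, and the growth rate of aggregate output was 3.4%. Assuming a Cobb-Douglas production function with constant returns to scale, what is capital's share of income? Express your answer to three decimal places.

gY = gA + α·gK + (1−α)·gL, so gY − gA − gL = α(gK − gL).
3.4 − 0.8 + 0.7 = α × (13.6 − (-0.7)).
3.3 = 14.3 α, so α = 0.23077.

0.231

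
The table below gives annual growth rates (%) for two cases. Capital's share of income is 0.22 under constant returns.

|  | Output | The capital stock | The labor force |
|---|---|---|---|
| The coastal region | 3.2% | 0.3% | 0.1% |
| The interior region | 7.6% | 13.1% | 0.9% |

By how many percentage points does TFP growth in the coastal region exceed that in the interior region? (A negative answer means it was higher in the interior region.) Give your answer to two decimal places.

-0.96 percentage points

Labor's share = 1 − 0.22 = 0.78.
The coastal region: TFP = 3.2 − 0.066 − 0.078 = 3.056%.
The interior region: TFP = 7.6 − 2.882 − 0.702 = 4.016%.
Difference = 3.056 − (4.016) = -0.96 pp.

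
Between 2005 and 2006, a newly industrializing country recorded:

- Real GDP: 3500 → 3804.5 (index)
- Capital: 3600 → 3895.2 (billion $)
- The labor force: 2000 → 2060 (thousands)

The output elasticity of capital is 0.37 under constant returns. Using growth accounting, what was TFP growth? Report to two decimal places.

Real GDP growth = (3804.5 − 3500) / 3500 = 8.7%.
Capital growth = (3895.2 − 3600) / 3600 = 8.2%.
The labor force growth = (2060 − 2000) / 2000 = 3%.
Labor's share = 1 − 0.37 = 0.63.
Capital: 0.37 × 8.2 = 3.034 pp.
The labor force: 0.63 × 3 = 1.89 pp.
TFP growth = 8.7 − 4.924 = 3.776%.

3.78%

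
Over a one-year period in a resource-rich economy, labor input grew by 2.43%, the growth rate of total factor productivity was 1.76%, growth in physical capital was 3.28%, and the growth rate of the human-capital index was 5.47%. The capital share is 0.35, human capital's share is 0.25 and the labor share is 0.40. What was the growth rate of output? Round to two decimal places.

Labor's share = 1 − 0.35 − 0.25 = 0.4.
Physical capital: 0.35 × 3.28 = 1.148 pp.
The human-capital index: 0.25 × 5.47 = 1.3675 pp.
Labor input: 0.4 × 2.43 = 0.972 pp.
Output growth = 1.76 + 3.4875 = 5.2475%.

5.25%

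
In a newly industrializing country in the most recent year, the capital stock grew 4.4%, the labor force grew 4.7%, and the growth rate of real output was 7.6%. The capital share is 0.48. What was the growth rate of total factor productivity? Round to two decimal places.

3.04%

Labor's share = 1 − 0.48 = 0.52.
The capital stock: 0.48 × 4.4 = 2.112 pp.
The labor force: 0.52 × 4.7 = 2.444 pp.
TFP growth = 7.6 − 4.556 = 3.044%.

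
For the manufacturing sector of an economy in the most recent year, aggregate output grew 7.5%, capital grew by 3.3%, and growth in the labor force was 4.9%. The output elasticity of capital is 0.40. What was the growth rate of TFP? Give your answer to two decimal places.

3.24%

Labor's share = 1 − 0.4 = 0.6.
Capital: 0.4 × 3.3 = 1.32 pp.
The labor force: 0.6 × 4.9 = 2.94 pp.
TFP growth = 7.5 − 4.26 = 3.24%.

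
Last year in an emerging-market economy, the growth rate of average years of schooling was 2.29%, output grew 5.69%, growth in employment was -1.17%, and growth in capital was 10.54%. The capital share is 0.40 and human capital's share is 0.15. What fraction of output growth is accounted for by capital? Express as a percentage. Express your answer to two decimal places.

Capital accounted for 74.09% of growth.

Capital contributed 0.4 × 10.54 = 4.216 pp.
Share of growth = 4.216 / 5.69 × 100 = 74.0949%.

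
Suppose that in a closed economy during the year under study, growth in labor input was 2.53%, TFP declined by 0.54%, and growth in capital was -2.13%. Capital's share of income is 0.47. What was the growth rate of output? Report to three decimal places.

-0.200%

Labor's share = 1 − 0.47 = 0.53.
Capital: 0.47 × (-2.13) = -1.0011 pp.
Labor input: 0.53 × 2.53 = 1.3409 pp.
Output growth = -0.54 + 0.3398 = -0.2002%.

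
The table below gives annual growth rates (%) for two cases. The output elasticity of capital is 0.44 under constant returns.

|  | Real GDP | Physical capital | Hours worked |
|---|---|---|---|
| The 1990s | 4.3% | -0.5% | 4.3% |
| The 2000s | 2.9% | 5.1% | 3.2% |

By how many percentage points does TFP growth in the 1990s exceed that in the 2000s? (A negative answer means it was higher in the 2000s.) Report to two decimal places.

Labor's share = 1 − 0.44 = 0.56.
The 1990s: TFP = 4.3 + 0.22 − 2.408 = 2.112%.
The 2000s: TFP = 2.9 − 2.244 − 1.792 = -1.136%.
Difference = 2.112 − (-1.136) = 3.248 pp.

3.25 percentage points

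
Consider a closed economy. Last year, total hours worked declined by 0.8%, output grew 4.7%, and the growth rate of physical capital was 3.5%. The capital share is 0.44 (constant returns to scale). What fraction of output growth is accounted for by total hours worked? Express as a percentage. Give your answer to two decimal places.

Labor's share = 1 − 0.44 = 0.56.
Total hours worked contributed 0.56 × (-0.8) = -0.448 pp.
Share of growth = -0.448 / 4.7 × 100 = -9.5319%.

-9.53%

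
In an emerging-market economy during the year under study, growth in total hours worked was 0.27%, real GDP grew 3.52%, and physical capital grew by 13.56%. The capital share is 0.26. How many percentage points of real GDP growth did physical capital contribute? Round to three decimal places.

3.526 pp

Contribution = share × growth = 0.26 × 13.56 = 3.5256 pp.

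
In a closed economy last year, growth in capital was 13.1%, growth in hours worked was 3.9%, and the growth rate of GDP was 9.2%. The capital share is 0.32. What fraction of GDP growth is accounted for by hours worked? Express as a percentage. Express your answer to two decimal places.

28.83%

Labor's share = 1 − 0.32 = 0.68.
Hours worked contributed 0.68 × 3.9 = 2.652 pp.
Share of growth = 2.652 / 9.2 × 100 = 28.8261%.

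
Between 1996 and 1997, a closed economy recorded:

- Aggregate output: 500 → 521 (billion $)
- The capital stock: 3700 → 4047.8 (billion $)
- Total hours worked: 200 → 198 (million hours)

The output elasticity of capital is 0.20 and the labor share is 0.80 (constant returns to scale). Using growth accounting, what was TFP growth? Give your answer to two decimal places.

3.12%

Aggregate output growth = (521 − 500) / 500 = 4.2%.
The capital stock growth = (4047.8 − 3700) / 3700 = 9.4%.
Total hours worked growth = (198 − 200) / 200 = -1%.
Labor's share = 1 − 0.2 = 0.8.
The capital stock: 0.2 × 9.4 = 1.88 pp.
Total hours worked: 0.8 × (-1) = -0.8 pp.
TFP growth = 4.2 − 1.08 = 3.12%.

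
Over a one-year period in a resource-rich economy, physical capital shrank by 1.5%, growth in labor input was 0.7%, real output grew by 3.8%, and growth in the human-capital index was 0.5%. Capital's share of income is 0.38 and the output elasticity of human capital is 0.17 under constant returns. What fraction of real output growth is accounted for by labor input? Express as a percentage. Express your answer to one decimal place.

Labor's share = 1 − 0.38 − 0.17 = 0.45.
Labor input contributed 0.45 × 0.7 = 0.315 pp.
Share of growth = 0.315 / 3.8 × 100 = 8.289%.

Labor input accounted for 8.3% of growth.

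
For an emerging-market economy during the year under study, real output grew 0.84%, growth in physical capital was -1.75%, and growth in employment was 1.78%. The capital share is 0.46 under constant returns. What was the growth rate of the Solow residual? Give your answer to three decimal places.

0.684%

Labor's share = 1 − 0.46 = 0.54.
Physical capital: 0.46 × (-1.75) = -0.805 pp.
Employment: 0.54 × 1.78 = 0.9612 pp.
TFP growth = 0.84 − 0.1562 = 0.6838%.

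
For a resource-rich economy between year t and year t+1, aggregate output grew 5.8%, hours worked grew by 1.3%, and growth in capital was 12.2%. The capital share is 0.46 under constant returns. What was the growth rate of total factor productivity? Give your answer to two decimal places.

-0.51%

Labor's share = 1 − 0.46 = 0.54.
Capital: 0.46 × 12.2 = 5.612 pp.
Hours worked: 0.54 × 1.3 = 0.702 pp.
TFP growth = 5.8 − 6.314 = -0.514%.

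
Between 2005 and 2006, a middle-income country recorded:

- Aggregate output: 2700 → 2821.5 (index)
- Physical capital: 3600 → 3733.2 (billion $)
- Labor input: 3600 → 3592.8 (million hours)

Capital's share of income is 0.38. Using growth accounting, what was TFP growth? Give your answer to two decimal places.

Aggregate output growth = (2821.5 − 2700) / 2700 = 4.5%.
Physical capital growth = (3733.2 − 3600) / 3600 = 3.7%.
Labor input growth = (3592.8 − 3600) / 3600 = -0.2%.
Labor's share = 1 − 0.38 = 0.62.
Physical capital: 0.38 × 3.7 = 1.406 pp.
Labor input: 0.62 × (-0.2) = -0.124 pp.
TFP growth = 4.5 − 1.282 = 3.218%.

3.22%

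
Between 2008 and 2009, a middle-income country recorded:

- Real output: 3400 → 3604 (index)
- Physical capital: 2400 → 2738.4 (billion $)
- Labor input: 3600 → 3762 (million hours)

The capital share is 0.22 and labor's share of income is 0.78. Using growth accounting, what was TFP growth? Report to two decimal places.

Real output growth = (3604 − 3400) / 3400 = 6%.
Physical capital growth = (2738.4 − 2400) / 2400 = 14.1%.
Labor input growth = (3762 − 3600) / 3600 = 4.5%.
Labor's share = 1 − 0.22 = 0.78.
Physical capital: 0.22 × 14.1 = 3.102 pp.
Labor input: 0.78 × 4.5 = 3.51 pp.
TFP growth = 6 − 6.612 = -0.612%.

-0.61%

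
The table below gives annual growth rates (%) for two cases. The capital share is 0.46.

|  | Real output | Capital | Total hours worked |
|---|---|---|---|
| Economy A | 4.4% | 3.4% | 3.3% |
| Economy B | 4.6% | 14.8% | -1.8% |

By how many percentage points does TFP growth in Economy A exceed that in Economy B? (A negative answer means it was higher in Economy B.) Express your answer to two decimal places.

Labor's share = 1 − 0.46 = 0.54.
Economy A: TFP = 4.4 − 1.564 − 1.782 = 1.054%.
Economy B: TFP = 4.6 − 6.808 + 0.972 = -1.236%.
Difference = 1.054 − (-1.236) = 2.29 pp.

2.29 percentage points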